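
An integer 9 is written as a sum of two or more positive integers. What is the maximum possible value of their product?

Fill g[k] for k=2..9: at each k try every first piece i and multiply by the better of (k−i) uncut or g[k−i].
g[2] = 1·max(1,0) = 1·1 = 1
g[3] = max(1·2, 2·1) = 2
g[4] = max(1·3, 2·2, 3·1) = 4
g[5] = max(1·4, 2·3, 3·2, 4·1) = 6
g[6] = max(1·6, 2·4, 3·3, 4·2, 5·1) = 9
g[7] = max(1·9, 2·6, 3·4, 4·3, 5·2, 6·1) = 12
g[8] = max(1·12, 2·9, 3·6, …, 6·2, 7·1) = 18
g[9] = max(1·18, 2·12, 3·9, …, 7·2, 8·1) = 27
One optimal split: 3 + 3 + 3; product 3·3·3 = 27.

27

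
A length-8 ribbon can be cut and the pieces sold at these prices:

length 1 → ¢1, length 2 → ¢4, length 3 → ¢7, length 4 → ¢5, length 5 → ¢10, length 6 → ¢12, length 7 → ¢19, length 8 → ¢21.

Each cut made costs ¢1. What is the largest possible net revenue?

Build r[k] bottom-up: r[k] = max over allowed piece i of (p[i] + r[k−i]) − 1 per cut.
r[1] = 1
r[2] = 4
r[3] = 7
r[4] = 7  (first piece 1, then r[3]=7)
r[5] = 10  (first piece 2, then r[3]=7)
r[6] = 13  (first piece 3, then r[3]=7)
r[7] = 19
r[8] = 21
Best is to make no cuts and sell whole for ¢21.

21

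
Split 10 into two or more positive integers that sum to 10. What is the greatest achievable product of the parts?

Let m[k] be the best product for length k (with at least one cut). For each first piece i, the rest contributes max(k−i, m[k−i]).
m[2] = 1×max(1,0) = 1×1 = 1
m[3] = 1×max(2,1) = 1×2 = 2
m[4] = 2×max(2,1) = 2×2 = 4
m[5] = 2×max(3,2) = 2×3 = 6
m[6] = 3×max(3,2) = 3×3 = 9
m[7] = 2×max(5,6) = 2×6 = 12
m[8] = 2×max(6,9) = 2×9 = 18
m[9] = 3×max(6,9) = 3×9 = 27
m[10] = 2×max(8,18) = 2×18 = 36
One optimal split: 3 + 3 + 2 + 2; product 3×3×2×2 = 36.

36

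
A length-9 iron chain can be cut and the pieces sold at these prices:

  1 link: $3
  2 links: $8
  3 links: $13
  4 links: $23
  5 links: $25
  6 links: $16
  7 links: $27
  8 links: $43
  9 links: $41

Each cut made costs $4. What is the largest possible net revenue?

44

Consider every possible first cut. v[k] is the best of p[i]+v[k−i] over all sellable i≤k, charging 4 whenever i<k.
v[1] = 3
v[2] = max(3+3-4, 8+0) = 8
v[3] = max(3+8-4, 8+3-4, 13+0) = 13
v[4] = max(3+13-4, 8+8-4, 13+3-4, 23+0) = 23
v[5] = max(3+23-4, 8+13-4, 13+8-4, 23+3-4, 25+0) = 25
v[6] = max(3+25-4, 8+23-4, 13+13-4, 23+8-4, 25+3-4, 16+0) = 27
v[7] = max(3+27-4, 8+25-4, 13+23-4, …, 16+3-4, 27+0) = 32
v[8] = max(3+32-4, 8+27-4, 13+25-4, …, 27+3-4, 43+0) = 43
v[9] = max(3+43-4, 8+32-4, 13+27-4, …, 43+3-4, 41+0) = 44
One optimal plan: pieces 5 + 4 (1 cut) → $48 − $4 = $44.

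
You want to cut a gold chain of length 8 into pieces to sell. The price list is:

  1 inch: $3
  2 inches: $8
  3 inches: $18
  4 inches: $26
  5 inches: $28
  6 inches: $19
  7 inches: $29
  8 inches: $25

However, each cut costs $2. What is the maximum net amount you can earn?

Let r[k] be the best obtainable value from length k. For each k, try every first piece i and keep the best of price[i] + r[k−i] minus the 2 cut fee when i<k.
r[1] = 3
r[2] = 8
r[3] = 18
r[4] = 26
r[5] = 28
r[6] = 34  (first piece 3, then r[3]=18)
r[7] = 42  (first piece 3, then r[4]=26)
r[8] = 50  (first piece 4, then r[4]=26)
One optimal plan: pieces 4 + 4 (1 cut) → $52 − $2 = $50.

50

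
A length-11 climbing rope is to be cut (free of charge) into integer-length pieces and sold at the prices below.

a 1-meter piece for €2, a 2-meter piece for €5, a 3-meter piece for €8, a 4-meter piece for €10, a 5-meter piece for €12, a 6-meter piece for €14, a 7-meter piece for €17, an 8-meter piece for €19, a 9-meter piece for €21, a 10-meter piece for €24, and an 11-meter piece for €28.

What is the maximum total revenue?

Consider every possible first cut. r[k] is the best of p[i]+r[k−i] over all sellable i≤k.
r[1] = 2
r[2] = 5
r[3] = 8
r[4] = 10  (first piece 1, then r[3]=8)
r[5] = 13  (first piece 2, then r[3]=8)
r[6] = 16  (first piece 3, then r[3]=8)
r[7] = 18  (first piece 1, then r[6]=16)
r[8] = 21  (first piece 2, then r[6]=16)
r[9] = 24  (first piece 3, then r[6]=16)
r[10] = 26  (first piece 1, then r[9]=24)
r[11] = 29  (first piece 2, then r[9]=24)
One optimal cutting: 3 + 3 + 3 + 2 → €8 + €8 + €8 + €5 = €29.

29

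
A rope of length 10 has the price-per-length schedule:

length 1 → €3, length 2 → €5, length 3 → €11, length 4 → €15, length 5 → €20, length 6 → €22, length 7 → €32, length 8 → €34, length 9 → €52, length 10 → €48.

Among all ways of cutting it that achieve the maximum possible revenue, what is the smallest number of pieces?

2

Let r[k] be the best obtainable value from length k. For each k, try every first piece i and keep the best of price[i] + r[k−i].
r[1] = 3
r[2] = 6  (first piece 1, then r[1]=3)
r[3] = 11
r[4] = 15
r[5] = 20
r[6] = 23  (first piece 1, then r[5]=20)
r[7] = 32
r[8] = 35  (first piece 1, then r[7]=32)
r[9] = 52
r[10] = 55  (first piece 1, then r[9]=52)
Maximum revenue is €55.
Now minimize piece count subject to staying optimal: for each k, pieces[k] = 1 + min over i with p[i]+r[k−i]=r[k] of pieces[k−i].
pieces[7] = 1
pieces[8] = 2
pieces[9] = 1
pieces[10] = 2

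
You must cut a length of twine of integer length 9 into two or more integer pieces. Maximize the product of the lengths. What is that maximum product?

Fill f[k] for k=2..9: at each k try every first piece i and multiply by the better of (k−i) uncut or f[k−i].
f[2] = 1*max(1,0) = 1*1 = 1
f[3] = 1*max(2,1) = 1*2 = 2
f[4] = 2*max(2,1) = 2*2 = 4
f[5] = 2*max(3,2) = 2*3 = 6
f[6] = 3*max(3,2) = 3*3 = 9
f[7] = 2*max(5,6) = 2*6 = 12
f[8] = 2*max(6,9) = 2*9 = 18
f[9] = 3*max(6,9) = 3*9 = 27
One optimal split: 3 + 3 + 3; product 3*3*3 = 27.

27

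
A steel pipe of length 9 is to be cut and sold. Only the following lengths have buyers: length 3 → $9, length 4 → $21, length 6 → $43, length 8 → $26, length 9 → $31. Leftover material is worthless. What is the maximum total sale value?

52

Let f[k] be the best obtainable value from length k. For each k, try every first piece i and keep the best of price[i] + f[k−i].
f[1] = 0
f[2] = 0
f[3] = 9
f[4] = max(9+0, 21+0) = 21
f[5] = max(9+0, 21+0) = 21
f[6] = max(9+9, 21+0, 43+0) = 43
f[7] = max(9+21, 21+9, 43+0) = 43
f[8] = max(9+21, 21+21, 43+0, 26+0) = 43
f[9] = max(9+43, 21+21, 43+9, 26+0, 31+0) = 52
One optimal cutting: 6 + 3 → $52.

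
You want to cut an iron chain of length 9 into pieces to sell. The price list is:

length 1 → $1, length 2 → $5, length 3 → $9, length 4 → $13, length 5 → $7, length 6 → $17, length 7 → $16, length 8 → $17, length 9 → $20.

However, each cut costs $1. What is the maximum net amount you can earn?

25

Consider every possible first cut. v[k] is the best of p[i]+v[k−i] over all sellable i≤k, charging 1 whenever i<k.
v[1] = 1
v[2] = max(1+1-1, 5+0) = 5
v[3] = max(1+5-1, 5+1-1, 9+0) = 9
v[4] = max(1+9-1, 5+5-1, 9+1-1, 13+0) = 13
v[5] = max(1+13-1, 5+9-1, 9+5-1, 13+1-1, 7+0) = 13
v[6] = max(1+13-1, 5+13-1, 9+9-1, 13+5-1, 7+1-1, 17+0) = 17
v[7] = max(1+17-1, 5+13-1, 9+13-1, …, 17+1-1, 16+0) = 21
v[8] = max(1+21-1, 5+17-1, 9+13-1, …, 16+1-1, 17+0) = 25
v[9] = max(1+25-1, 5+21-1, 9+17-1, …, 17+1-1, 20+0) = 25
One optimal plan: pieces 4 + 4 + 1 (2 cuts) → $27 − $2 = $25.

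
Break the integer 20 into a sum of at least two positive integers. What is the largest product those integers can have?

1458

Fill prod[k] for k=2..20: at each k try every first piece i and multiply by the better of (k−i) uncut or prod[k−i].
prod[2] = 1*max(1,0) = 1*1 = 1
prod[3] = 1*max(2,1) = 1*2 = 2
prod[4] = 2*max(2,1) = 2*2 = 4
prod[5] = 2*max(3,2) = 2*3 = 6
prod[6] = 3*max(3,2) = 3*3 = 9
prod[7] = 2*max(5,6) = 2*6 = 12
prod[8] = 2*max(6,9) = 2*9 = 18
prod[9] = 3*max(6,9) = 3*9 = 27
prod[10] = 2*max(8,18) = 2*18 = 36
prod[11] = 2*max(9,27) = 2*27 = 54
prod[12] = 3*max(9,27) = 3*27 = 81
prod[13] = 2*max(11,54) = 2*54 = 108
prod[14] = 2*max(12,81) = 2*81 = 162
prod[15] = 3*max(12,81) = 3*81 = 243
prod[16] = 2*max(14,162) = 2*162 = 324
prod[17] = 2*max(15,243) = 2*243 = 486
prod[18] = 3*max(15,243) = 3*243 = 729
prod[19] = 2*max(17,486) = 2*486 = 972
prod[20] = 2*max(18,729) = 2*729 = 1458
One optimal split: 3 + 3 + 3 + 3 + 3 + 3 + 2; product 3*3*3*3*3*3*2 = 1458.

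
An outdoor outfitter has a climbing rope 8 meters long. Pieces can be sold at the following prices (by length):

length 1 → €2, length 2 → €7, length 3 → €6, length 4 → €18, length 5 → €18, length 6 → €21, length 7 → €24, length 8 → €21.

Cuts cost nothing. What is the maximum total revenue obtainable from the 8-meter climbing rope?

Let R[k] be the best obtainable value from length k. For each k, try every first piece i and keep the best of price[i] + R[k−i].
R[1] = 2
R[2] = max(2+2, 7+0) = 7
R[3] = max(2+7, 7+2, 6+0) = 9
R[4] = max(2+9, 7+7, 6+2, 18+0) = 18
R[5] = max(2+18, 7+9, 6+7, 18+2, 18+0) = 20
R[6] = max(2+20, 7+18, 6+9, 18+7, 18+2, 21+0) = 25
R[7] = max(2+25, 7+20, 6+18, …, 21+2, 24+0) = 27
R[8] = max(2+27, 7+25, 6+20, …, 24+2, 21+0) = 36
One optimal cutting: 4 + 4 → €18 + €18 = €36.

36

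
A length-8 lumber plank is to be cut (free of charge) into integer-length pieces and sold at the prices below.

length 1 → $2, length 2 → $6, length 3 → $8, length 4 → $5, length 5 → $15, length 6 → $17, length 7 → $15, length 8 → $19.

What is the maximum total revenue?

24

Let best[k] be the best obtainable value from length k. For each k, try every first piece i and keep the best of price[i] + best[k−i].
best[1] = 2
best[2] = 6
best[3] = 8  (first piece 1, then best[2]=6)
best[4] = 12  (first piece 2, then best[2]=6)
best[5] = 15
best[6] = 18  (first piece 2, then best[4]=12)
best[7] = 21  (first piece 2, then best[5]=15)
best[8] = 24  (first piece 2, then best[6]=18)
One optimal cutting: 2 + 2 + 2 + 2 → $6 + $6 + $6 + $6 = $24.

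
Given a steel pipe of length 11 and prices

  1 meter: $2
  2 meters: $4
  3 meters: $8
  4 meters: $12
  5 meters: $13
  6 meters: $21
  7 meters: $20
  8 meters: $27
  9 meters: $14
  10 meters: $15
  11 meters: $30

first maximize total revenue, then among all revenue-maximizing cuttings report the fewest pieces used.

2

Consider every possible first cut. r[k] is the best of p[i]+r[k−i] over all sellable i≤k.
r[1] = 2
r[2] = 4  (first piece 1, then r[1]=2)
r[3] = 8
r[4] = 12
r[5] = 14  (first piece 1, then r[4]=12)
r[6] = 21
r[7] = 23  (first piece 1, then r[6]=21)
r[8] = 27
r[9] = 29  (first piece 1, then r[8]=27)
r[10] = 33  (first piece 4, then r[6]=21)
r[11] = 35  (first piece 1, then r[10]=33)
Maximum revenue is $35.
Now minimize piece count subject to staying optimal: for each k, pieces[k] = 1 + min over i with p[i]+r[k−i]=r[k] of pieces[k−i].
pieces[8] = 1
pieces[9] = 2
pieces[10] = 2
pieces[11] = 2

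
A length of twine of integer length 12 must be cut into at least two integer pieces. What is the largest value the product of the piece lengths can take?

Define g[k] = max over 1≤i<k of i · max(k−i, g[k−i]); the inner max lets the remainder stay uncut if that's better.
g[2] = 1*max(1,0) = 1*1 = 1
g[3] = 1*max(2,1) = 1*2 = 2
g[4] = 2*max(2,1) = 2*2 = 4
g[5] = 2*max(3,2) = 2*3 = 6
g[6] = 3*max(3,2) = 3*3 = 9
g[7] = 2*max(5,6) = 2*6 = 12
g[8] = 2*max(6,9) = 2*9 = 18
g[9] = 3*max(6,9) = 3*9 = 27
g[10] = 2*max(8,18) = 2*18 = 36
g[11] = 2*max(9,27) = 2*27 = 54
g[12] = 3*max(9,27) = 3*27 = 81
One optimal split: 3 + 3 + 3 + 3; product 3*3*3*3 = 81.

81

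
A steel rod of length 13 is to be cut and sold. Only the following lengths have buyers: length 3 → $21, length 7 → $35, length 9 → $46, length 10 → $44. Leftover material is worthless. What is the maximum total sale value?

84

Let r[k] be the best obtainable value from length k. For each k, try every first piece i and keep the best of price[i] + r[k−i].
r[1] = 0
r[2] = 0
r[3] = 21
r[4] = 21
r[5] = 21
r[6] = 42  (first piece 3, then r[3]=21)
r[7] = max(21+21, 35+0) = 42
r[8] = max(21+21, 35+0) = 42
r[9] = max(21+42, 35+0, 46+0) = 63
r[10] = max(21+42, 35+21, 46+0, 44+0) = 63
r[11] = max(21+42, 35+21, 46+0, 44+0) = 63
r[12] = max(21+63, 35+21, 46+21, 44+0) = 84
r[13] = max(21+63, 35+42, 46+21, 44+21) = 84
One optimal cutting: pieces 3 + 3 + 3 + 3 with 1 unit of scrap → $84.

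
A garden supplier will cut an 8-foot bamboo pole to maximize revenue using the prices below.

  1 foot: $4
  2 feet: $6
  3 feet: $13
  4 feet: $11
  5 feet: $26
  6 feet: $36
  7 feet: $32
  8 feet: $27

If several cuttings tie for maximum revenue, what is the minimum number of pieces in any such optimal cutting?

Consider every possible first cut. r[k] is the best of p[i]+r[k−i] over all sellable i≤k.
r[1] = 4
r[2] = max(4+4, 6+0) = 8
r[3] = max(4+8, 6+4, 13+0) = 13
r[4] = max(4+13, 6+8, 13+4, 11+0) = 17
r[5] = max(4+17, 6+13, 13+8, 11+4, 26+0) = 26
r[6] = max(4+26, 6+17, 13+13, 11+8, 26+4, 36+0) = 36
r[7] = max(4+36, 6+26, 13+17, …, 36+4, 32+0) = 40
r[8] = max(4+40, 6+36, 13+26, …, 32+4, 27+0) = 44
Maximum revenue is $44.
Now minimize piece count subject to staying optimal: for each k, pieces[k] = 1 + min over i with p[i]+r[k−i]=r[k] of pieces[k−i].
pieces[5] = 1
pieces[6] = 1
pieces[7] = 2
pieces[8] = 3

3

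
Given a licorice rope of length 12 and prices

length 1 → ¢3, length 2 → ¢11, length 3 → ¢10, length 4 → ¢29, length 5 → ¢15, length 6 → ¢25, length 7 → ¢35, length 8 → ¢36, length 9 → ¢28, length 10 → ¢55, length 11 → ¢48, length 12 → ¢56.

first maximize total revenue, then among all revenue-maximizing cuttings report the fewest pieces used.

Consider every possible first cut. r[k] is the best of p[i]+r[k−i] over all sellable i≤k.
r[1] = 3
r[2] = 11
r[3] = 14  (first piece 1, then r[2]=11)
r[4] = 29
r[5] = 32  (first piece 1, then r[4]=29)
r[6] = 40  (first piece 2, then r[4]=29)
r[7] = 43  (first piece 1, then r[6]=40)
r[8] = 58  (first piece 4, then r[4]=29)
r[9] = 61  (first piece 1, then r[8]=58)
r[10] = 69  (first piece 2, then r[8]=58)
r[11] = 72  (first piece 1, then r[10]=69)
r[12] = 87  (first piece 4, then r[8]=58)
Maximum revenue is ¢87.
Now minimize piece count subject to staying optimal: for each k, pieces[k] = 1 + min over i with p[i]+r[k−i]=r[k] of pieces[k−i].
pieces[9] = 3
pieces[10] = 3
pieces[11] = 4
pieces[12] = 3

3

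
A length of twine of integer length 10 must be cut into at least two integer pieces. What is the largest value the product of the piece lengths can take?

Let f[k] be the best product for length k (with at least one cut). For each first piece i, the rest contributes max(k−i, f[k−i]).
f[2] = 1×max(1,0) = 1×1 = 1
f[3] = max(1×2, 2×1) = 2
f[4] = max(1×3, 2×2, 3×1) = 4
f[5] = max(1×4, 2×3, 3×2, 4×1) = 6
f[6] = max(1×6, 2×4, 3×3, 4×2, 5×1) = 9
f[7] = max(1×9, 2×6, 3×4, 4×3, 5×2, 6×1) = 12
f[8] = max(1×12, 2×9, 3×6, …, 6×2, 7×1) = 18
f[9] = max(1×18, 2×12, 3×9, …, 7×2, 8×1) = 27
f[10] = max(1×27, 2×18, 3×12, …, 8×2, 9×1) = 36
One optimal split: 3 + 3 + 2 + 2; product 3×3×2×2 = 36.

36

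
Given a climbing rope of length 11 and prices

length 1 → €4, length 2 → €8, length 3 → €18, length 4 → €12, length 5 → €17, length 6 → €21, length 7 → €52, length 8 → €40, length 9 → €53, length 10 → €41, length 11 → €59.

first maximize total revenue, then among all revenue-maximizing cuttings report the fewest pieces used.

3

Consider every possible first cut. r[k] is the best of p[i]+r[k−i] over all sellable i≤k.
r[1] = 4
r[2] = max(4+4, 8+0) = 8
r[3] = max(4+8, 8+4, 18+0) = 18
r[4] = max(4+18, 8+8, 18+4, 12+0) = 22
r[5] = max(4+22, 8+18, 18+8, 12+4, 17+0) = 26
r[6] = max(4+26, 8+22, 18+18, 12+8, 17+4, 21+0) = 36
r[7] = max(4+36, 8+26, 18+22, …, 21+4, 52+0) = 52
r[8] = max(4+52, 8+36, 18+26, …, 52+4, 40+0) = 56
r[9] = max(4+56, 8+52, 18+36, …, 40+4, 53+0) = 60
r[10] = max(4+60, 8+56, 18+52, …, 53+4, 41+0) = 70
r[11] = max(4+70, 8+60, 18+56, …, 41+4, 59+0) = 74
Maximum revenue is €74.
Now minimize piece count subject to staying optimal: for each k, pieces[k] = 1 + min over i with p[i]+r[k−i]=r[k] of pieces[k−i].
pieces[8] = 2
pieces[9] = 2
pieces[10] = 2
pieces[11] = 3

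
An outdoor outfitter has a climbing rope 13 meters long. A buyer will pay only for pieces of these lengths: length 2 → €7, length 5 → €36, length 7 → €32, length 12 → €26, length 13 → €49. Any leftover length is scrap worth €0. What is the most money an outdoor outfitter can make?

79

Consider every possible first cut. best[k] is the best of p[i]+best[k−i] over all sellable i≤k.
best[1] = 0
best[2] = 7
best[3] = 7
best[4] = 14  (first piece 2, then best[2]=7)
best[5] = 36
best[6] = 36
best[7] = 43  (first piece 2, then best[5]=36)
best[8] = 43
best[9] = 50  (first piece 2, then best[7]=43)
best[10] = 72  (first piece 5, then best[5]=36)
best[11] = 72
best[12] = 79  (first piece 2, then best[10]=72)
best[13] = 79
One optimal cutting: pieces 5 + 5 + 2 with 1 meter of scrap → €79.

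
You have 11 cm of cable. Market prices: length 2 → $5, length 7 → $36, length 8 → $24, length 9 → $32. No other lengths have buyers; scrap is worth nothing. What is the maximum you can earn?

Let best[k] be the best obtainable value from length k. For each k, try every first piece i and keep the best of price[i] + best[k−i].
best[1] = 0
best[2] = 5
best[3] = 5
best[4] = 10  (first piece 2, then best[2]=5)
best[5] = 10
best[6] = 15  (first piece 2, then best[4]=10)
best[7] = 36
best[8] = 36
best[9] = 41  (first piece 2, then best[7]=36)
best[10] = 41
best[11] = 46  (first piece 2, then best[9]=41)
One optimal cutting: 7 + 2 + 2 → $46.

46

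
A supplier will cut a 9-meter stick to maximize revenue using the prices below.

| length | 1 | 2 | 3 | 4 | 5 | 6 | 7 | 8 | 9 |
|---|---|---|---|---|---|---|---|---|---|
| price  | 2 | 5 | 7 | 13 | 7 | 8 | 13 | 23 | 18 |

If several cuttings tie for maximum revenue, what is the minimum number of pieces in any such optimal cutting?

Build r[k] bottom-up: r[k] = max over allowed piece i of (p[i] + r[k−i]).
r[1] = 2
r[2] = max(2+2, 5+0) = 5
r[3] = max(2+5, 5+2, 7+0) = 7
r[4] = max(2+7, 5+5, 7+2, 13+0) = 13
r[5] = max(2+13, 5+7, 7+5, 13+2, 7+0) = 15
r[6] = max(2+15, 5+13, 7+7, 13+5, 7+2, 8+0) = 18
r[7] = max(2+18, 5+15, 7+13, …, 8+2, 13+0) = 20
r[8] = max(2+20, 5+18, 7+15, …, 13+2, 23+0) = 26
r[9] = max(2+26, 5+20, 7+18, …, 23+2, 18+0) = 28
Maximum revenue is €28.
Now minimize piece count subject to staying optimal: for each k, pieces[k] = 1 + min over i with p[i]+r[k−i]=r[k] of pieces[k−i].
pieces[6] = 2
pieces[7] = 2
pieces[8] = 2
pieces[9] = 3

3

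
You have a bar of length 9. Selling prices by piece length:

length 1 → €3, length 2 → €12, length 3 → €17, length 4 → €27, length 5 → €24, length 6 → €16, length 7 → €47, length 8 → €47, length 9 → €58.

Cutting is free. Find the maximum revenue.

59

Consider every possible first cut. best[k] is the best of p[i]+best[k−i] over all sellable i≤k.
best[1] = 3
best[2] = max(3+3, 12+0) = 12
best[3] = max(3+12, 12+3, 17+0) = 17
best[4] = max(3+17, 12+12, 17+3, 27+0) = 27
best[5] = max(3+27, 12+17, 17+12, 27+3, 24+0) = 30
best[6] = max(3+30, 12+27, 17+17, 27+12, 24+3, 16+0) = 39
best[7] = max(3+39, 12+30, 17+27, …, 16+3, 47+0) = 47
best[8] = max(3+47, 12+39, 17+30, …, 47+3, 47+0) = 54
best[9] = max(3+54, 12+47, 17+39, …, 47+3, 58+0) = 59
One optimal cutting: 7 + 2 → €47 + €12 = €59.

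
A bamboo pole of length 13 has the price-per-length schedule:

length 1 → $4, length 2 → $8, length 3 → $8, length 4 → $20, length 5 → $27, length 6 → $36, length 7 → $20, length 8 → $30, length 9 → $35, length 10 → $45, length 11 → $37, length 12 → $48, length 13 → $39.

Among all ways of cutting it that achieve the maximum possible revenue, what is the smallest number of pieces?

Build r[k] bottom-up: r[k] = max over allowed piece i of (p[i] + r[k−i]).
r[1] = 4
r[2] = 8  (first piece 1, then r[1]=4)
r[3] = 12  (first piece 1, then r[2]=8)
r[4] = 20
r[5] = 27
r[6] = 36
r[7] = 40  (first piece 1, then r[6]=36)
r[8] = 44  (first piece 1, then r[7]=40)
r[9] = 48  (first piece 1, then r[8]=44)
r[10] = 56  (first piece 4, then r[6]=36)
r[11] = 63  (first piece 5, then r[6]=36)
r[12] = 72  (first piece 6, then r[6]=36)
r[13] = 76  (first piece 1, then r[12]=72)
Maximum revenue is $76.
Now minimize piece count subject to staying optimal: for each k, pieces[k] = 1 + min over i with p[i]+r[k−i]=r[k] of pieces[k−i].
pieces[10] = 2
pieces[11] = 2
pieces[12] = 2
pieces[13] = 3

3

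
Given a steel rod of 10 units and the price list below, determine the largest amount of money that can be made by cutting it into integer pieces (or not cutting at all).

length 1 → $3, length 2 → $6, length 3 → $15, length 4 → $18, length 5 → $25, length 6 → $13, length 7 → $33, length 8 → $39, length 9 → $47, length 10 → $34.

Consider every possible first cut. best[k] is the best of p[i]+best[k−i] over all sellable i≤k.
best[1] = 3
best[2] = 6  (first piece 1, then best[1]=3)
best[3] = 15
best[4] = 18  (first piece 1, then best[3]=15)
best[5] = 25
best[6] = 30  (first piece 3, then best[3]=15)
best[7] = 33  (first piece 1, then best[6]=30)
best[8] = 40  (first piece 3, then best[5]=25)
best[9] = 47
best[10] = 50  (first piece 1, then best[9]=47)
One optimal cutting: 9 + 1 → $47 + $3 = $50.

50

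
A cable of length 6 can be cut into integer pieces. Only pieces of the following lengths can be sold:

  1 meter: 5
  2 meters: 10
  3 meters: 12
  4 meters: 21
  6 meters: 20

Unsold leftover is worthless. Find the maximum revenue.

31

Let r[k] be the best obtainable value from length k. For each k, try every first piece i and keep the best of price[i] + r[k−i].
r[1] = 5
r[2] = max(5+5, 10+0) = 10
r[3] = max(5+10, 10+5, 12+0) = 15
r[4] = max(5+15, 10+10, 12+5, 21+0) = 21
r[5] = max(5+21, 10+15, 12+10, 21+5) = 26
r[6] = max(5+26, 10+21, 12+15, 21+10, 20+0) = 31
One optimal cutting: 4 + 1 + 1 → 31.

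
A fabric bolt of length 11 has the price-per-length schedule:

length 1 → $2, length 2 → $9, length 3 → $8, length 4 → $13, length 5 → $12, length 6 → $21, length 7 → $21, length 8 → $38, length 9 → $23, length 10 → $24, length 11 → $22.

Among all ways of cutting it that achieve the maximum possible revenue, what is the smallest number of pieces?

3

Consider every possible first cut. r[k] is the best of p[i]+r[k−i] over all sellable i≤k.
r[1] = 2
r[2] = max(2+2, 9+0) = 9
r[3] = max(2+9, 9+2, 8+0) = 11
r[4] = max(2+11, 9+9, 8+2, 13+0) = 18
r[5] = max(2+18, 9+11, 8+9, 13+2, 12+0) = 20
r[6] = max(2+20, 9+18, 8+11, 13+9, 12+2, 21+0) = 27
r[7] = max(2+27, 9+20, 8+18, …, 21+2, 21+0) = 29
r[8] = max(2+29, 9+27, 8+20, …, 21+2, 38+0) = 38
r[9] = max(2+38, 9+29, 8+27, …, 38+2, 23+0) = 40
r[10] = max(2+40, 9+38, 8+29, …, 23+2, 24+0) = 47
r[11] = max(2+47, 9+40, 8+38, …, 24+2, 22+0) = 49
Maximum revenue is $49.
Now minimize piece count subject to staying optimal: for each k, pieces[k] = 1 + min over i with p[i]+r[k−i]=r[k] of pieces[k−i].
pieces[8] = 1
pieces[9] = 2
pieces[10] = 2
pieces[11] = 3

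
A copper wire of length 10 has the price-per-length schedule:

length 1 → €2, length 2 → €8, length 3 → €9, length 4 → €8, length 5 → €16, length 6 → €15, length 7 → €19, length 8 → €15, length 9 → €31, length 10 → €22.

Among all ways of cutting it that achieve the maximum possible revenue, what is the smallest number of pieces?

Build r[k] bottom-up: r[k] = max over allowed piece i of (p[i] + r[k−i]).
r[1] = 2
r[2] = max(2+2, 8+0) = 8
r[3] = max(2+8, 8+2, 9+0) = 10
r[4] = max(2+10, 8+8, 9+2, 8+0) = 16
r[5] = max(2+16, 8+10, 9+8, 8+2, 16+0) = 18
r[6] = max(2+18, 8+16, 9+10, 8+8, 16+2, 15+0) = 24
r[7] = max(2+24, 8+18, 9+16, …, 15+2, 19+0) = 26
r[8] = max(2+26, 8+24, 9+18, …, 19+2, 15+0) = 32
r[9] = max(2+32, 8+26, 9+24, …, 15+2, 31+0) = 34
r[10] = max(2+34, 8+32, 9+26, …, 31+2, 22+0) = 40
Maximum revenue is €40.
Now minimize piece count subject to staying optimal: for each k, pieces[k] = 1 + min over i with p[i]+r[k−i]=r[k] of pieces[k−i].
pieces[7] = 4
pieces[8] = 4
pieces[9] = 5
pieces[10] = 5

5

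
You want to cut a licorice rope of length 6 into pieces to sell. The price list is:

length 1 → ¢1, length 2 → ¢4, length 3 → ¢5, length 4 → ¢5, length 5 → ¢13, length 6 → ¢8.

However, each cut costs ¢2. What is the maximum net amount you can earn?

12

Let v[k] be the best obtainable value from length k. For each k, try every first piece i and keep the best of price[i] + v[k−i] minus the 2 cut fee when i<k.
v[1] = 1
v[2] = 4
v[3] = 5
v[4] = 6  (first piece 2, then v[2]=4)
v[5] = 13
v[6] = 12  (first piece 1, then v[5]=13)
One optimal plan: pieces 5 + 1 (1 cut) → ¢14 − ¢2 = ¢12.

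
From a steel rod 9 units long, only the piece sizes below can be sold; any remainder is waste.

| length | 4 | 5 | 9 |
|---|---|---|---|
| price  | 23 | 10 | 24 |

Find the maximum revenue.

Consider every possible first cut. f[k] is the best of p[i]+f[k−i] over all sellable i≤k.
f[1] = 0
f[2] = 0
f[3] = 0
f[4] = 23
f[5] = 23
f[6] = 23
f[7] = 23
f[8] = 46  (first piece 4, then f[4]=23)
f[9] = 46
One optimal cutting: pieces 4 + 4 with 1 unit of scrap → $46.

46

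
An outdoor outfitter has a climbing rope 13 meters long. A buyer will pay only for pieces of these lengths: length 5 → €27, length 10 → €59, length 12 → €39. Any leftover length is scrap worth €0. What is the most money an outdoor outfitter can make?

59

Build f[k] bottom-up: f[k] = max over allowed piece i of (p[i] + f[k−i]).
f[1] = 0
f[2] = 0
f[3] = 0
f[4] = 0
f[5] = 27
f[6] = 27
f[7] = 27
f[8] = 27
f[9] = 27
f[10] = max(27+27, 59+0) = 59
f[11] = max(27+27, 59+0) = 59
f[12] = max(27+27, 59+0, 39+0) = 59
f[13] = max(27+27, 59+0, 39+0) = 59
One optimal cutting: pieces 10 with 3 meters of scrap → €59.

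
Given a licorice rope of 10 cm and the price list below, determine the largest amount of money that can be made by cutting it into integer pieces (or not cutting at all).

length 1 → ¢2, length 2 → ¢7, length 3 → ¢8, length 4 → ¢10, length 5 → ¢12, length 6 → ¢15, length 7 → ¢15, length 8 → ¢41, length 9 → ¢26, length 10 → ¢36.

48

Build R[k] bottom-up: R[k] = max over allowed piece i of (p[i] + R[k−i]).
R[1] = 2
R[2] = max(2+2, 7+0) = 7
R[3] = max(2+7, 7+2, 8+0) = 9
R[4] = max(2+9, 7+7, 8+2, 10+0) = 14
R[5] = max(2+14, 7+9, 8+7, 10+2, 12+0) = 16
R[6] = max(2+16, 7+14, 8+9, 10+7, 12+2, 15+0) = 21
R[7] = max(2+21, 7+16, 8+14, …, 15+2, 15+0) = 23
R[8] = max(2+23, 7+21, 8+16, …, 15+2, 41+0) = 41
R[9] = max(2+41, 7+23, 8+21, …, 41+2, 26+0) = 43
R[10] = max(2+43, 7+41, 8+23, …, 26+2, 36+0) = 48
One optimal cutting: 8 + 2 → ¢41 + ¢7 = ¢48.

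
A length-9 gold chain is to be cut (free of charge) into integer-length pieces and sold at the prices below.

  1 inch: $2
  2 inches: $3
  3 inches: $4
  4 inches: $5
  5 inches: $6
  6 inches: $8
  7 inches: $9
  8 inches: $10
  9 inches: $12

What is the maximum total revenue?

18

Consider every possible first cut. r[k] is the best of p[i]+r[k−i] over all sellable i≤k.
r[1] = 2
r[2] = max(2+2, 3+0) = 4
r[3] = max(2+4, 3+2, 4+0) = 6
r[4] = max(2+6, 3+4, 4+2, 5+0) = 8
r[5] = max(2+8, 3+6, 4+4, 5+2, 6+0) = 10
r[6] = max(2+10, 3+8, 4+6, 5+4, 6+2, 8+0) = 12
r[7] = max(2+12, 3+10, 4+8, …, 8+2, 9+0) = 14
r[8] = max(2+14, 3+12, 4+10, …, 9+2, 10+0) = 16
r[9] = max(2+16, 3+14, 4+12, …, 10+2, 12+0) = 18
One optimal cutting: 1 + 1 + 1 + 1 + 1 + 1 + 1 + 1 + 1 → $2 + $2 + $2 + $2 + $2 + $2 + $2 + $2 + $2 = $18.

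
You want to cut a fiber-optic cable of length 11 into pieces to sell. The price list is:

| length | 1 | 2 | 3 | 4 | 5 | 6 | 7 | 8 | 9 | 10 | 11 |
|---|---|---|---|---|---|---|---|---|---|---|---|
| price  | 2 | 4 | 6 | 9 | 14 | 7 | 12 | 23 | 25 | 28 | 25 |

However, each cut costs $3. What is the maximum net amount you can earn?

Consider every possible first cut. net[k] is the best of p[i]+net[k−i] over all sellable i≤k, charging 3 whenever i<k.
net[1] = 2
net[2] = max(2+2-3, 4+0) = 4
net[3] = max(2+4-3, 4+2-3, 6+0) = 6
net[4] = max(2+6-3, 4+4-3, 6+2-3, 9+0) = 9
net[5] = max(2+9-3, 4+6-3, 6+4-3, 9+2-3, 14+0) = 14
net[6] = max(2+14-3, 4+9-3, 6+6-3, 9+4-3, 14+2-3, 7+0) = 13
net[7] = max(2+13-3, 4+14-3, 6+9-3, …, 7+2-3, 12+0) = 15
net[8] = max(2+15-3, 4+13-3, 6+14-3, …, 12+2-3, 23+0) = 23
net[9] = max(2+23-3, 4+15-3, 6+13-3, …, 23+2-3, 25+0) = 25
net[10] = max(2+25-3, 4+23-3, 6+15-3, …, 25+2-3, 28+0) = 28
net[11] = max(2+28-3, 4+25-3, 6+23-3, …, 28+2-3, 25+0) = 27
One optimal plan: pieces 10 + 1 (1 cut) → $30 − $3 = $27.

27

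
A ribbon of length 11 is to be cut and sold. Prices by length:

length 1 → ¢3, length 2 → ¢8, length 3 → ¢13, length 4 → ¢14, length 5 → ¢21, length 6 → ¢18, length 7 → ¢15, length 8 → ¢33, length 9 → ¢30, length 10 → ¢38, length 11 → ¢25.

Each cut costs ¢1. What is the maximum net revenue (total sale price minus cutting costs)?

45

Consider every possible first cut. net[k] is the best of p[i]+net[k−i] over all sellable i≤k, charging 1 whenever i<k.
net[1] = 3
net[2] = 8
net[3] = 13
net[4] = 15  (first piece 1, then net[3]=13)
net[5] = 21
net[6] = 25  (first piece 3, then net[3]=13)
net[7] = 28  (first piece 2, then net[5]=21)
net[8] = 33  (first piece 3, then net[5]=21)
net[9] = 37  (first piece 3, then net[6]=25)
net[10] = 41  (first piece 5, then net[5]=21)
net[11] = 45  (first piece 3, then net[8]=33)
One optimal plan: pieces 5 + 3 + 3 (2 cuts) → ¢47 − ¢2 = ¢45.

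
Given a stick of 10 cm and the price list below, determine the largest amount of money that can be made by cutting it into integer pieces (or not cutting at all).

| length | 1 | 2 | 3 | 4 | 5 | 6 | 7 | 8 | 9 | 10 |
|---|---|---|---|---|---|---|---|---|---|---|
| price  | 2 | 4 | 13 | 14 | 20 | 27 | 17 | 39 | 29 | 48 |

Let r[k] be the best obtainable value from length k. For each k, try every first piece i and keep the best of price[i] + r[k−i].
r[1] = 2
r[2] = 4  (first piece 1, then r[1]=2)
r[3] = 13
r[4] = 15  (first piece 1, then r[3]=13)
r[5] = 20
r[6] = 27
r[7] = 29  (first piece 1, then r[6]=27)
r[8] = 39
r[9] = 41  (first piece 1, then r[8]=39)
r[10] = 48
Best is to sell the whole 10-cm piece uncut for $48.

48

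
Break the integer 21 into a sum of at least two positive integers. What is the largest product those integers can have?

Fill prod[k] for k=2..21: at each k try every first piece i and multiply by the better of (k−i) uncut or prod[k−i].
prod[2] = 1*max(1,0) = 1*1 = 1
prod[3] = 1*max(2,1) = 1*2 = 2
prod[4] = 2*max(2,1) = 2*2 = 4
prod[5] = 2*max(3,2) = 2*3 = 6
prod[6] = 3*max(3,2) = 3*3 = 9
prod[7] = 2*max(5,6) = 2*6 = 12
prod[8] = 2*max(6,9) = 2*9 = 18
prod[9] = 3*max(6,9) = 3*9 = 27
prod[10] = 2*max(8,18) = 2*18 = 36
prod[11] = 2*max(9,27) = 2*27 = 54
prod[12] = 3*max(9,27) = 3*27 = 81
prod[13] = 2*max(11,54) = 2*54 = 108
prod[14] = 2*max(12,81) = 2*81 = 162
prod[15] = 3*max(12,81) = 3*81 = 243
prod[16] = 2*max(14,162) = 2*162 = 324
prod[17] = 2*max(15,243) = 2*243 = 486
prod[18] = 3*max(15,243) = 3*243 = 729
prod[19] = 2*max(17,486) = 2*486 = 972
prod[20] = 2*max(18,729) = 2*729 = 1458
prod[21] = 3*max(18,729) = 3*729 = 2187
One optimal split: 3 + 3 + 3 + 3 + 3 + 3 + 3; product 3*3*3*3*3*3*3 = 2187.

2187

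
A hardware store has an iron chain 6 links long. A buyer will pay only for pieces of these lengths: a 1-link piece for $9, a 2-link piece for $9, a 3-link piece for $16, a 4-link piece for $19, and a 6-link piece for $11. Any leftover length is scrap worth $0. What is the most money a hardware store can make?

Let best[k] be the best obtainable value from length k. For each k, try every first piece i and keep the best of price[i] + best[k−i].
best[1] = 9
best[2] = 18  (first piece 1, then best[1]=9)
best[3] = 27  (first piece 1, then best[2]=18)
best[4] = 36  (first piece 1, then best[3]=27)
best[5] = 45  (first piece 1, then best[4]=36)
best[6] = 54  (first piece 1, then best[5]=45)
One optimal cutting: 1 + 1 + 1 + 1 + 1 + 1 → $54.

54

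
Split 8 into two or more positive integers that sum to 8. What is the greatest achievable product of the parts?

18

Fill P[k] for k=2..8: at each k try every first piece i and multiply by the better of (k−i) uncut or P[k−i].
P[2] = 1·max(1,0) = 1·1 = 1
P[3] = max(1·2, 2·1) = 2
P[4] = max(1·3, 2·2, 3·1) = 4
P[5] = max(1·4, 2·3, 3·2, 4·1) = 6
P[6] = max(1·6, 2·4, 3·3, 4·2, 5·1) = 9
P[7] = max(1·9, 2·6, 3·4, 4·3, 5·2, 6·1) = 12
P[8] = max(1·12, 2·9, 3·6, …, 6·2, 7·1) = 18
One optimal split: 3 + 3 + 2; product 3·3·2 = 18.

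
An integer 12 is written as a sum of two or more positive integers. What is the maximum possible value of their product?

81

Define m[k] = max over 1≤i<k of i · max(k−i, m[k−i]); the inner max lets the remainder stay uncut if that's better.
m[2] = 1×max(1,0) = 1×1 = 1
m[3] = max(1×2, 2×1) = 2
m[4] = max(1×3, 2×2, 3×1) = 4
m[5] = max(1×4, 2×3, 3×2, 4×1) = 6
m[6] = max(1×6, 2×4, 3×3, 4×2, 5×1) = 9
m[7] = max(1×9, 2×6, 3×4, 4×3, 5×2, 6×1) = 12
m[8] = max(1×12, 2×9, 3×6, …, 6×2, 7×1) = 18
m[9] = max(1×18, 2×12, 3×9, …, 7×2, 8×1) = 27
m[10] = max(1×27, 2×18, 3×12, …, 8×2, 9×1) = 36
m[11] = max(1×36, 2×27, 3×18, …, 9×2, 10×1) = 54
m[12] = max(1×54, 2×36, 3×27, …, 10×2, 11×1) = 81
One optimal split: 3 + 3 + 3 + 3; product 3×3×3×3 = 81.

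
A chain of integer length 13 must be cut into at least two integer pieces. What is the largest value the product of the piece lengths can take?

Let g[k] be the best product for length k (with at least one cut). For each first piece i, the rest contributes max(k−i, g[k−i]).
Small cases: g[2]=1, g[3]=2, g[4]=4, g[5]=6, g[6]=9, g[7]=12.
g[8] = 2·max(6,9) = 2·9 = 18
g[9] = 3·max(6,9) = 3·9 = 27
g[10] = 2·max(8,18) = 2·18 = 36
g[11] = 2·max(9,27) = 2·27 = 54
g[12] = 3·max(9,27) = 3·27 = 81
g[13] = 2·max(11,54) = 2·54 = 108
One optimal split: 3 + 3 + 3 + 2 + 2; product 3·3·3·2·2 = 108.

108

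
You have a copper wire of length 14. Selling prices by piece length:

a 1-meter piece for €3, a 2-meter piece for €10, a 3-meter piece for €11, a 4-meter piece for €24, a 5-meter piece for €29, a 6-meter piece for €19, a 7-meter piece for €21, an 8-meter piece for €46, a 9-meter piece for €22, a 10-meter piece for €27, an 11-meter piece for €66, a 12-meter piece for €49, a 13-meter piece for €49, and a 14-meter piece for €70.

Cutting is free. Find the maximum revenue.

82

Consider every possible first cut. R[k] is the best of p[i]+R[k−i] over all sellable i≤k.
R[1] = 3
R[2] = max(3+3, 10+0) = 10
R[3] = max(3+10, 10+3, 11+0) = 13
R[4] = max(3+13, 10+10, 11+3, 24+0) = 24
R[5] = max(3+24, 10+13, 11+10, 24+3, 29+0) = 29
R[6] = max(3+29, 10+24, 11+13, 24+10, 29+3, 19+0) = 34
R[7] = max(3+34, 10+29, 11+24, …, 19+3, 21+0) = 39
R[8] = max(3+39, 10+34, 11+29, …, 21+3, 46+0) = 48
R[9] = max(3+48, 10+39, 11+34, …, 46+3, 22+0) = 53
R[10] = max(3+53, 10+48, 11+39, …, 22+3, 27+0) = 58
R[11] = max(3+58, 10+53, 11+48, …, 27+3, 66+0) = 66
R[12] = max(3+66, 10+58, 11+53, …, 66+3, 49+0) = 72
R[13] = max(3+72, 10+66, 11+58, …, 49+3, 49+0) = 77
R[14] = max(3+77, 10+72, 11+66, …, 49+3, 70+0) = 82
One optimal cutting: 4 + 4 + 4 + 2 → €24 + €24 + €24 + €10 = €82.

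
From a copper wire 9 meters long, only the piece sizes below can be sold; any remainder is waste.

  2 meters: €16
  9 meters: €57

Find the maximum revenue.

Build best[k] bottom-up: best[k] = max over allowed piece i of (p[i] + best[k−i]).
best[1] = 0
best[2] = 16
best[3] = 16
best[4] = 32  (first piece 2, then best[2]=16)
best[5] = 32
best[6] = 48  (first piece 2, then best[4]=32)
best[7] = 48
best[8] = 64  (first piece 2, then best[6]=48)
best[9] = 64
One optimal cutting: pieces 2 + 2 + 2 + 2 with 1 meter of scrap → €64.

64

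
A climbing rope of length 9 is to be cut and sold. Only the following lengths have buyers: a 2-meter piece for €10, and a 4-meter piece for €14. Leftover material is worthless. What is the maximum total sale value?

Build best[k] bottom-up: best[k] = max over allowed piece i of (p[i] + best[k−i]).
best[1] = 0
best[2] = 10
best[3] = 10
best[4] = max(10+10, 14+0) = 20
best[5] = max(10+10, 14+0) = 20
best[6] = max(10+20, 14+10) = 30
best[7] = max(10+20, 14+10) = 30
best[8] = max(10+30, 14+20) = 40
best[9] = max(10+30, 14+20) = 40
One optimal cutting: pieces 2 + 2 + 2 + 2 with 1 meter of scrap → €40.

40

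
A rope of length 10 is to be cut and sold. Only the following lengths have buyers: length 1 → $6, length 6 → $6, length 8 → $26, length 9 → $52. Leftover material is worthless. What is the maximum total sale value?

Consider every possible first cut. f[k] is the best of p[i]+f[k−i] over all sellable i≤k.
f[1] = 6
f[2] = 12  (first piece 1, then f[1]=6)
f[3] = 18  (first piece 1, then f[2]=12)
f[4] = 24  (first piece 1, then f[3]=18)
f[5] = 30  (first piece 1, then f[4]=24)
f[6] = max(6+30, 6+0) = 36
f[7] = max(6+36, 6+6) = 42
f[8] = max(6+42, 6+12, 26+0) = 48
f[9] = max(6+48, 6+18, 26+6, 52+0) = 54
f[10] = max(6+54, 6+24, 26+12, 52+6) = 60
One optimal cutting: 1 + 1 + 1 + 1 + 1 + 1 + 1 + 1 + 1 + 1 → $60.

60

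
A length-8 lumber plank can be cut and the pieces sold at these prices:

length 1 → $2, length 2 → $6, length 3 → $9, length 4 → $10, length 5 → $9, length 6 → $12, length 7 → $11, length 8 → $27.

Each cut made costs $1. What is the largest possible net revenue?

27

Consider every possible first cut. v[k] is the best of p[i]+v[k−i] over all sellable i≤k, charging 1 whenever i<k.
v[1] = 2
v[2] = max(2+2-1, 6+0) = 6
v[3] = max(2+6-1, 6+2-1, 9+0) = 9
v[4] = max(2+9-1, 6+6-1, 9+2-1, 10+0) = 11
v[5] = max(2+11-1, 6+9-1, 9+6-1, 10+2-1, 9+0) = 14
v[6] = max(2+14-1, 6+11-1, 9+9-1, 10+6-1, 9+2-1, 12+0) = 17
v[7] = max(2+17-1, 6+14-1, 9+11-1, …, 12+2-1, 11+0) = 19
v[8] = max(2+19-1, 6+17-1, 9+14-1, …, 11+2-1, 27+0) = 27
Best is to make no cuts and sell whole for $27.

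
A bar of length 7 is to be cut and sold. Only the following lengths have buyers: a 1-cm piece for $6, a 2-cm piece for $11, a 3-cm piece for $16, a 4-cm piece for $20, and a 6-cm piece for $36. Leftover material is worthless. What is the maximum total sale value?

Let f[k] be the best obtainable value from length k. For each k, try every first piece i and keep the best of price[i] + f[k−i].
f[1] = 6
f[2] = 12  (first piece 1, then f[1]=6)
f[3] = 18  (first piece 1, then f[2]=12)
f[4] = 24  (first piece 1, then f[3]=18)
f[5] = 30  (first piece 1, then f[4]=24)
f[6] = 36  (first piece 1, then f[5]=30)
f[7] = 42  (first piece 1, then f[6]=36)
One optimal cutting: 1 + 1 + 1 + 1 + 1 + 1 + 1 → $42.

42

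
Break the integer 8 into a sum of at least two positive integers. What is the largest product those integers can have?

Define prod[k] = max over 1≤i<k of i · max(k−i, prod[k−i]); the inner max lets the remainder stay uncut if that's better.
prod[2] = 1*max(1,0) = 1*1 = 1
prod[3] = 1*max(2,1) = 1*2 = 2
prod[4] = 2*max(2,1) = 2*2 = 4
prod[5] = 2*max(3,2) = 2*3 = 6
prod[6] = 3*max(3,2) = 3*3 = 9
prod[7] = 2*max(5,6) = 2*6 = 12
prod[8] = 2*max(6,9) = 2*9 = 18
One optimal split: 3 + 3 + 2; product 3*3*2 = 18.

18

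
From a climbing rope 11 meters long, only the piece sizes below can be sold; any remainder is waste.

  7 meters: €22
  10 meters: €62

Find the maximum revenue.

Let best[k] be the best obtainable value from length k. For each k, try every first piece i and keep the best of price[i] + best[k−i].
best[1] = 0
best[2] = 0
best[3] = 0
best[4] = 0
best[5] = 0
best[6] = 0
best[7] = 22
best[8] = 22
best[9] = 22
best[10] = 62
best[11] = 62
One optimal cutting: pieces 10 with 1 meter of scrap → €62.

62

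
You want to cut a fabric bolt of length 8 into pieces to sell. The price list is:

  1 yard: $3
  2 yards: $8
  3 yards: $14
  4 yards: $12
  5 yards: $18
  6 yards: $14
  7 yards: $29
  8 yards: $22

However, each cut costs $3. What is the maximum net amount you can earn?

Build r[k] bottom-up: r[k] = max over allowed piece i of (p[i] + r[k−i]) − 3 per cut.
r[1] = 3
r[2] = 8
r[3] = 14
r[4] = 14  (first piece 1, then r[3]=14)
r[5] = 19  (first piece 2, then r[3]=14)
r[6] = 25  (first piece 3, then r[3]=14)
r[7] = 29
r[8] = 30  (first piece 2, then r[6]=25)
One optimal plan: pieces 3 + 3 + 2 (2 cuts) → $36 − $6 = $30.

30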